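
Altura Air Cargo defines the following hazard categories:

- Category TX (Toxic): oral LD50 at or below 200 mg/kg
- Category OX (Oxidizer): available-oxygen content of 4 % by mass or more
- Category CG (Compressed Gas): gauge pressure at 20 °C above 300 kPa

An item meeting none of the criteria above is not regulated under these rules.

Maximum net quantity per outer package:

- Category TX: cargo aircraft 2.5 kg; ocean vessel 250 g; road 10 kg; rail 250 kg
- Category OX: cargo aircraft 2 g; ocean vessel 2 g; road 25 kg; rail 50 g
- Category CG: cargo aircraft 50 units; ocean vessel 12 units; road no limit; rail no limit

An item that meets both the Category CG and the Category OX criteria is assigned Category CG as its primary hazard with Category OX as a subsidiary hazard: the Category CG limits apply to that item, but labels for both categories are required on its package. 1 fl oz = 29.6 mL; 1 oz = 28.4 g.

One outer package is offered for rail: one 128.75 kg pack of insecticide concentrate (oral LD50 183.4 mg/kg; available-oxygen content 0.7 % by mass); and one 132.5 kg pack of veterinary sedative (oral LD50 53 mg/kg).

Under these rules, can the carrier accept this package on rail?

No

Oral LD50 183.4 mg/kg meets the Category TX criterion (Toxic), so the insecticide concentrate is Category TX.
The veterinary sedative has oral LD50 53 mg/kg, which is ≤ 200 mg/kg, so it is Category TX (Toxic).
Category TX net quantity: 128.75 kg + 132.5 kg = 261.25 kg.
That exceeds the Category TX rail limit of 250 kg.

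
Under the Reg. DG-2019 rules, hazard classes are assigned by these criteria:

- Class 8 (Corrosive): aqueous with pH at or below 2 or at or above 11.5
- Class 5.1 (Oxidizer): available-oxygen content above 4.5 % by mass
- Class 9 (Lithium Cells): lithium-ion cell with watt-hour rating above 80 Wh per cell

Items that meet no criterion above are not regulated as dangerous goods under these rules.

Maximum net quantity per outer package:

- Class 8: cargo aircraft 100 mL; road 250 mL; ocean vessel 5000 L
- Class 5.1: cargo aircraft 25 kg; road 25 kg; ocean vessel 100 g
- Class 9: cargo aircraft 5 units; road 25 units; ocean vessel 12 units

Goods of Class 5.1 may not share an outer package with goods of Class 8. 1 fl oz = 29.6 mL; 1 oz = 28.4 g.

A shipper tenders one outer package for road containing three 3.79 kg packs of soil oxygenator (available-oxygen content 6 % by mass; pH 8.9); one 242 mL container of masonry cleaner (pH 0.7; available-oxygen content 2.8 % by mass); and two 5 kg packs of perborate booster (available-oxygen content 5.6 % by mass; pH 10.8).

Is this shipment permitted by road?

Soil oxygenator: available-oxygen content 6 % by mass > 4.5 % by mass → Class 5.1 (Oxidizer).
Masonry cleaner: pH 0.7 ≤ 2 → Class 8 (Corrosive).
With available-oxygen content 5.6 % by mass (> 4.5 % by mass), the perborate booster falls in Class 5.1.
Class 5.1 net quantity: (three 3.79 kg packs = 11.37 kg) + (two 5 kg packs = 10 kg) = 21.37 kg.
21.37 kg ≤ 25 kg (road limit, Class 5.1) — within limit.
Class 8 quantity: 242 mL.
That is within the Class 8 road limit of 250 mL.
Class 5.1 and Class 8 may not share an outer package.

No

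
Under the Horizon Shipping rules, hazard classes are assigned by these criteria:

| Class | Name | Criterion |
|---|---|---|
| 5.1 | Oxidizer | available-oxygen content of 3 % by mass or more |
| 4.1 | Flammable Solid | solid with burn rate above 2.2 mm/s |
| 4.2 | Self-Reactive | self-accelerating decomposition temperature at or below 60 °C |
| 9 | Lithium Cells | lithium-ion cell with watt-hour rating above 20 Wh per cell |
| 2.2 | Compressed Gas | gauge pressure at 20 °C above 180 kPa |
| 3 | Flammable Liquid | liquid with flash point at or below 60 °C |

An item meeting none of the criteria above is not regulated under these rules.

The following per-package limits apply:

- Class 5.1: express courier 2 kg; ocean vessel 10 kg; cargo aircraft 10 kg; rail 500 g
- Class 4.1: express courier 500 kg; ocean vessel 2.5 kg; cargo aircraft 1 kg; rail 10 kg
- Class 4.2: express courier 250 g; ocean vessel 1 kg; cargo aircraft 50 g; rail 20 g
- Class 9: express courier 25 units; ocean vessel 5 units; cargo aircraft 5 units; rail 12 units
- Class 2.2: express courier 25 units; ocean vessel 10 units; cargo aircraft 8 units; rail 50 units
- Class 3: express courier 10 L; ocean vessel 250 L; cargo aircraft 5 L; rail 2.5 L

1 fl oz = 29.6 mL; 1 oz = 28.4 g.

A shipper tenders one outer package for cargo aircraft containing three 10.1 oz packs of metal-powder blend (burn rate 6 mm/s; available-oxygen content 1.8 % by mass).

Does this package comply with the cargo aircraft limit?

Burn rate 6 mm/s meets the Class 4.1 criterion (Flammable Solid), so the metal-powder blend is Class 4.1.
Class 4.1 quantity: three 10.1 oz packs = 860.52 g.
That is within the Class 4.1 cargo aircraft limit of 1 kg.

Yes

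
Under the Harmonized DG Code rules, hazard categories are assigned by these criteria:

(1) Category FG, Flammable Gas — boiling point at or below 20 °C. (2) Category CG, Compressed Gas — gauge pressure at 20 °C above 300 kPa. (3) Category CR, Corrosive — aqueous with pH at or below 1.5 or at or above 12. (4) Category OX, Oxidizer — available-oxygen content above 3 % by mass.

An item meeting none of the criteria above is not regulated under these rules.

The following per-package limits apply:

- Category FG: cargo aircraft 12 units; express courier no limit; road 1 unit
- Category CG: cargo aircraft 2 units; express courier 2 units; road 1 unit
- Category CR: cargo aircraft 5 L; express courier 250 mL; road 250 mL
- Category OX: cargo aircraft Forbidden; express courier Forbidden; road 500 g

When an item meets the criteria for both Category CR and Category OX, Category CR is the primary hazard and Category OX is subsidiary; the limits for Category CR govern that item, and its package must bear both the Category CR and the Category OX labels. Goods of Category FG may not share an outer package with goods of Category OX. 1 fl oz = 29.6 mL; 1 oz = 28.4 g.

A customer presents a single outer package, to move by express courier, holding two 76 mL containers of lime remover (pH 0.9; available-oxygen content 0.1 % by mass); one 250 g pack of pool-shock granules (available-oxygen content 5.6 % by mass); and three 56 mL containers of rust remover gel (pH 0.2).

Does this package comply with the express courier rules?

No

The lime remover has pH 0.9, which is ≤ 1.5, so it is Category CR (Corrosive).
With available-oxygen content 5.6 % by mass (> 3 % by mass), the pool-shock granules fall in Category OX.
With pH 0.2 (≤ 1.5), the rust remover gel falls in Category CR.
Category OX quantity: 250 g.
Category OX is Forbidden by express courier.
Category CR net quantity: (two 76 mL containers = 152 mL) + (three 56 mL containers = 168 mL) = 320 mL.
320 mL > 250 mL (express courier limit, Category CR) — over the limit.
The segregation rule (Category FG with Category OX) does not apply to Category OX with Category CR.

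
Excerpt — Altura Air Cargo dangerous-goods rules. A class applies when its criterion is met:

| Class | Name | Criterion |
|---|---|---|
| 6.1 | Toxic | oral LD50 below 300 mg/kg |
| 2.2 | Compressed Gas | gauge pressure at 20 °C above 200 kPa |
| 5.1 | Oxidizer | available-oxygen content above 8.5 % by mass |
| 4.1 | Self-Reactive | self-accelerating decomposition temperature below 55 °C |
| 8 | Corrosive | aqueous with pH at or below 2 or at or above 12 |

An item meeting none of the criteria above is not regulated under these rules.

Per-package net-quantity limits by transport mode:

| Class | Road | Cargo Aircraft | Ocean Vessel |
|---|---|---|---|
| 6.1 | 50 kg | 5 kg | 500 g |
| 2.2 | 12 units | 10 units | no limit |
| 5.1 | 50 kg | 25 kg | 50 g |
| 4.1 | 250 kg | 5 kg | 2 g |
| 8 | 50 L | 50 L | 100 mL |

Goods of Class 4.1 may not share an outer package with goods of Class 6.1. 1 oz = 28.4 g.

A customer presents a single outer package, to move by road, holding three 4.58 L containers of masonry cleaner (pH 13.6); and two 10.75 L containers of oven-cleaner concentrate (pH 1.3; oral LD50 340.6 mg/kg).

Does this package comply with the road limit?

Yes

The masonry cleaner has pH 13.6, which is ≥ 12, so it is Class 8 (Corrosive).
The oven-cleaner concentrate has pH 1.3, which is ≤ 2, so it is Class 8 (Corrosive).
Class 8 net quantity: (three 4.58 L containers = 13.74 L) + (two 10.75 L containers = 21.5 L) = 35.24 L.
35.24 L is within the road limit of 50 L for Class 8.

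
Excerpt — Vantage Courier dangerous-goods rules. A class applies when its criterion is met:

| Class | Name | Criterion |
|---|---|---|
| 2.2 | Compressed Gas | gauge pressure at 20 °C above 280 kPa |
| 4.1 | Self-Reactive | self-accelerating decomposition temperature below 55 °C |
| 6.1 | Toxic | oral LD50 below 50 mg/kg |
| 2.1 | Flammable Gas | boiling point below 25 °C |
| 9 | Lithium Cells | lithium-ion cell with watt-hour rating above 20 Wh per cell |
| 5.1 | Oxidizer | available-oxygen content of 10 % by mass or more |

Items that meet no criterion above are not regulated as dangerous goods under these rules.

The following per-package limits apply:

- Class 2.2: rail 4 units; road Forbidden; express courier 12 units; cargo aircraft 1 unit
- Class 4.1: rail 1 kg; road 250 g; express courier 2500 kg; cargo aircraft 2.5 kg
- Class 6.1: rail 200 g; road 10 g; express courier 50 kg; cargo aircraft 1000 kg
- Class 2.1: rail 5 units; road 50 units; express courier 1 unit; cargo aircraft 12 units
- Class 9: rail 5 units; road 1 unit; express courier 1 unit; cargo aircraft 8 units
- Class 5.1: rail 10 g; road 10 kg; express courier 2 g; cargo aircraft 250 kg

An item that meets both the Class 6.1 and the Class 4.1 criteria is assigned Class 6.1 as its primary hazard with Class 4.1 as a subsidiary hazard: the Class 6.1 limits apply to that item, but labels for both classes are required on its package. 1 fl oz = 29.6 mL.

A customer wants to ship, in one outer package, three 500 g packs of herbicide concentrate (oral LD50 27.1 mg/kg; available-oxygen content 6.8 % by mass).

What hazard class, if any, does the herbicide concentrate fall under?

Oral LD50 27.1 mg/kg meets the Class 6.1 criterion (Toxic), so the herbicide concentrate is Class 6.1.

Class 6.1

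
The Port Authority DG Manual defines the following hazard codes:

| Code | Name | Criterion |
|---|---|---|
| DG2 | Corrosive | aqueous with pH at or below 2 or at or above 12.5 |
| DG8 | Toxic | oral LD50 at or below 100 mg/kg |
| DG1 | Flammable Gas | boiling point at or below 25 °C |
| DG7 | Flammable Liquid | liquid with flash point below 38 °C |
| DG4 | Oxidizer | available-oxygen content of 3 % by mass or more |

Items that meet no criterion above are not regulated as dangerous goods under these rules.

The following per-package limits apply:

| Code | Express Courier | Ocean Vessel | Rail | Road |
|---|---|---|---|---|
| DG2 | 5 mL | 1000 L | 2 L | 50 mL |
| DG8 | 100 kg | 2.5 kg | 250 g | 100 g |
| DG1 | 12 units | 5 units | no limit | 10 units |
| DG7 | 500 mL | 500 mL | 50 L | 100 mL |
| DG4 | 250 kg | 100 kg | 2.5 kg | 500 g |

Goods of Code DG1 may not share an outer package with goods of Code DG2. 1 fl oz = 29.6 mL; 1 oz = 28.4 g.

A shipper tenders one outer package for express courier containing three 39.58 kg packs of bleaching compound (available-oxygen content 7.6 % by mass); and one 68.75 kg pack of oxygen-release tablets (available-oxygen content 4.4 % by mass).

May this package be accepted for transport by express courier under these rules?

Available-oxygen content 7.6 % by mass meets the Code DG4 criterion (Oxidizer), so the bleaching compound is Code DG4.
Oxygen-release tablets: available-oxygen content 4.4 % by mass ≥ 3 % by mass → Code DG4 (Oxidizer).
Code DG4 net quantity: (three 39.58 kg packs = 118.74 kg) + 68.75 kg = 187.49 kg.
187.49 kg ≤ 250 kg (express courier limit, Code DG4) — within limit.

Yes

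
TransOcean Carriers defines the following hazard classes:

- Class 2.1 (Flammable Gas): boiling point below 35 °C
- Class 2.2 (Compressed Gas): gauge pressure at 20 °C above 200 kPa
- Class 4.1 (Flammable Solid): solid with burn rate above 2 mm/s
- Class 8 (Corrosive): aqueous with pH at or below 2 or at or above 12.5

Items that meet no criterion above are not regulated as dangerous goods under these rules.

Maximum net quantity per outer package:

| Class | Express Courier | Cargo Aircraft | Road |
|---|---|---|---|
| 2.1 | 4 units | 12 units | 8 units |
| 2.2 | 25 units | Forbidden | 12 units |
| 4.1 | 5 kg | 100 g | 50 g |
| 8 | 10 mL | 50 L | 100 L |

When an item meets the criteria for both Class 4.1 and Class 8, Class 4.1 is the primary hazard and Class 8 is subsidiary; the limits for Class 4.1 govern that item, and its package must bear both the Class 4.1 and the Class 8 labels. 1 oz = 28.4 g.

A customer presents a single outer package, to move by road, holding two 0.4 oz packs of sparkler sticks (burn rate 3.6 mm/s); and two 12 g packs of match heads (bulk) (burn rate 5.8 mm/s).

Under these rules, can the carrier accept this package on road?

The sparkler sticks have burn rate 3.6 mm/s, which is > 2 mm/s, so they are Class 4.1 (Flammable Solid).
Match heads (bulk): burn rate 5.8 mm/s > 2 mm/s → Class 4.1 (Flammable Solid).
Total Class 4.1: (two 0.4 oz packs = 22.72 g) + (two 12 g packs = 24 g) = 46.72 g.
46.72 g is within the road limit of 50 g for Class 4.1.

Yes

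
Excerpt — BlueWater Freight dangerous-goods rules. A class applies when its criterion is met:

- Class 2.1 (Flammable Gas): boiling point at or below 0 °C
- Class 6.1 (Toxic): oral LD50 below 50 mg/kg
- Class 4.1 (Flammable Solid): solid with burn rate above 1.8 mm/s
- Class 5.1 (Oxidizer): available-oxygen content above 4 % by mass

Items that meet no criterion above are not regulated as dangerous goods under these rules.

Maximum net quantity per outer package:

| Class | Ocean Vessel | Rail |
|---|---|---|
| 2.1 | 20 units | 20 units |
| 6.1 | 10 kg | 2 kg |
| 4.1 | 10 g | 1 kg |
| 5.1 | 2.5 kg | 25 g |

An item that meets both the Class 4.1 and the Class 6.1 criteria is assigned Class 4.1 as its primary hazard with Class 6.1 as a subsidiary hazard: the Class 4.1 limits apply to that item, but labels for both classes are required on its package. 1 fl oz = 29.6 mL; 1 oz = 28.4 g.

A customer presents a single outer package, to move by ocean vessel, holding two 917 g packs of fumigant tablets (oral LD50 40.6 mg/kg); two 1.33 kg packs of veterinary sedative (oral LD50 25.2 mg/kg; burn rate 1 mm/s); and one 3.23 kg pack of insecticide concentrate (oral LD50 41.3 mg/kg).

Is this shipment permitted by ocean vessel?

Fumigant tablets: oral LD50 40.6 mg/kg < 50 mg/kg → Class 6.1 (Toxic).
Oral LD50 25.2 mg/kg meets the Class 6.1 criterion (Toxic), so the veterinary sedative is Class 6.1.
With oral LD50 41.3 mg/kg (< 50 mg/kg), the insecticide concentrate falls in Class 6.1.
Total Class 6.1: (two 917 g packs = 1.834 kg) + (two 1.33 kg packs = 2.66 kg) + 3.23 kg = 7.724 kg.
7.724 kg ≤ 10 kg (ocean vessel limit, Class 6.1) — within limit.

Yes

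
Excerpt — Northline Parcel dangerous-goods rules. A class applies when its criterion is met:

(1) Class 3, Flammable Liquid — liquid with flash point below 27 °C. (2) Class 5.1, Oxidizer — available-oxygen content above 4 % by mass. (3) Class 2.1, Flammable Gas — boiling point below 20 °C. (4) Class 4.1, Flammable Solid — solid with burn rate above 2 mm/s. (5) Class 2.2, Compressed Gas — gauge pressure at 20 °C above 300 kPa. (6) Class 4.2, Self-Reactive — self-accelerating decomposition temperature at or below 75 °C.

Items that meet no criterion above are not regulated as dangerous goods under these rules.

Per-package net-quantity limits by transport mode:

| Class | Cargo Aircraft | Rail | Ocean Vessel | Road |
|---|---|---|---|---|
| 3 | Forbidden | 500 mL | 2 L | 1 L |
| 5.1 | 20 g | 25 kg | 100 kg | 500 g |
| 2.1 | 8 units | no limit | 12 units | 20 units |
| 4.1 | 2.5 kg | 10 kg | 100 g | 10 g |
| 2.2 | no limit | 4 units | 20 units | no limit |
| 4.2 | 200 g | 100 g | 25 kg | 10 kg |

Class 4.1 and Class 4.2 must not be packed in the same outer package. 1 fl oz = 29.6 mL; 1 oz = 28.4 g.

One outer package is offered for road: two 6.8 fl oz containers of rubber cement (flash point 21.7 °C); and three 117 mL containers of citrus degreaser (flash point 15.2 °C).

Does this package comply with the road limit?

Yes

Rubber cement: flash point 21.7 °C < 27 °C → Class 3 (Flammable Liquid).
Flash point 15.2 °C meets the Class 3 criterion (Flammable Liquid), so the citrus degreaser is Class 3.
Class 3 net quantity: (two 6.8 fl oz containers = 402.56 mL) + (three 117 mL containers = 351 mL) = 753.56 mL.
753.56 mL ≤ 1 L (road limit, Class 3) — within limit.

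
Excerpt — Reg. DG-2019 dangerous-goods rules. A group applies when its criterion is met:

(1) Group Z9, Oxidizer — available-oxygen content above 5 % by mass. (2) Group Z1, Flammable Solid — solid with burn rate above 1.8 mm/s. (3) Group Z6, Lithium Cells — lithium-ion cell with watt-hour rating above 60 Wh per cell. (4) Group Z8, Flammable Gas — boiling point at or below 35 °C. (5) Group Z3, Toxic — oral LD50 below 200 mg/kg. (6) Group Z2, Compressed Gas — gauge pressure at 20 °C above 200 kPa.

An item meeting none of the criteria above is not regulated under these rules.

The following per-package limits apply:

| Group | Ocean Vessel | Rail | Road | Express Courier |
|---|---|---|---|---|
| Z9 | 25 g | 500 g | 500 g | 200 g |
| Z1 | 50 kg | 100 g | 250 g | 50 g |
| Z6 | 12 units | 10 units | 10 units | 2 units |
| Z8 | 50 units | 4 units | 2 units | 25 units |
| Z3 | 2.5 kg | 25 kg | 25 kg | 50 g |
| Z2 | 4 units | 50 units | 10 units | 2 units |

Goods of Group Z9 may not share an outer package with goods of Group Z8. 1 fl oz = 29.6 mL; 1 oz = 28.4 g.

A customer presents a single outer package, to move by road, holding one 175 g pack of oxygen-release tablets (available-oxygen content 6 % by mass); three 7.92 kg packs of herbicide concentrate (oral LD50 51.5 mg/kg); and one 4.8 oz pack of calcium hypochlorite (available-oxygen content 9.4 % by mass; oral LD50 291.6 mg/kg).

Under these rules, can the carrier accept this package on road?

Yes

The oxygen-release tablets have available-oxygen content 6 % by mass, which is > 5 % by mass, so they are Group Z9 (Oxidizer).
Herbicide concentrate: oral LD50 51.5 mg/kg < 200 mg/kg → Group Z3 (Toxic).
Calcium hypochlorite: available-oxygen content 9.4 % by mass > 5 % by mass → Group Z9 (Oxidizer).
Group Z9 net quantity: 175 g + (one 4.8 oz pack = 136.32 g) = 311.32 g.
That is within the Group Z9 road limit of 500 g.
Group Z3 quantity: three 7.92 kg packs = 23.76 kg.
23.76 kg ≤ 25 kg (road limit, Group Z3) — within limit.
The segregation rule (Group Z9 with Group Z8) does not apply to Group Z9 with Group Z3.
Every hazard group is within its road limit and no segregation rule is violated.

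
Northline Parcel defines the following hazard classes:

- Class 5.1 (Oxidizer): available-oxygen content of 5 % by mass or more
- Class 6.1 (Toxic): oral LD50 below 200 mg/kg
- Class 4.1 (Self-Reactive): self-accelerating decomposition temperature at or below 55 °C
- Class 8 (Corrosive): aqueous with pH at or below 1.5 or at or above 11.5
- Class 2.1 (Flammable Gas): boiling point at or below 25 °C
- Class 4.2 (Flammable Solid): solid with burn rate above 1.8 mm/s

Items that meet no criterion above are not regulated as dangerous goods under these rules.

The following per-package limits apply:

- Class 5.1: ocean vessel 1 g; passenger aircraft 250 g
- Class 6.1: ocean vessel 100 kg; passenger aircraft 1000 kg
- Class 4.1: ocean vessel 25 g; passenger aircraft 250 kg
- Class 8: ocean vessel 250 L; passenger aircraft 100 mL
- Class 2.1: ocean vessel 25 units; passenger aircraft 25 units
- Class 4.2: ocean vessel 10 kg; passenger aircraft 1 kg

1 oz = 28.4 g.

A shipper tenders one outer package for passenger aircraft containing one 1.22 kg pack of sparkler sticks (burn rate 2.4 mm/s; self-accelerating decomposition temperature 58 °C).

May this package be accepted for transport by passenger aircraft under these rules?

No

With burn rate 2.4 mm/s (> 1.8 mm/s), the sparkler sticks fall in Class 4.2.
Class 4.2 quantity: 1.22 kg.
That exceeds the Class 4.2 passenger aircraft limit of 1 kg.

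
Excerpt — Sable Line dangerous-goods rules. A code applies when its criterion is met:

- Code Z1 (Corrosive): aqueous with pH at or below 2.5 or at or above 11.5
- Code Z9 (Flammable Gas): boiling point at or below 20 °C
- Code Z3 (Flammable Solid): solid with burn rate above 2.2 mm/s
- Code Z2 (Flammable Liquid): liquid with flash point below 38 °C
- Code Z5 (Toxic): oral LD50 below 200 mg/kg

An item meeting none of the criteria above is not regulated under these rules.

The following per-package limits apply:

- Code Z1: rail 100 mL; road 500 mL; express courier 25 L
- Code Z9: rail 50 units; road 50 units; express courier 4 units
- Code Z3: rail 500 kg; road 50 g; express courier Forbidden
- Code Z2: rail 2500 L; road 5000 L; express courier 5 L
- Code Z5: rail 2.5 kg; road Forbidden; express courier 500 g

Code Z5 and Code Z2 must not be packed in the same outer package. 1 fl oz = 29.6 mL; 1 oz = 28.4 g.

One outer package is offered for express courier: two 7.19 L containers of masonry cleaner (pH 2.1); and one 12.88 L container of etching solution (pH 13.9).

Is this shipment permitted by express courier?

With pH 2.1 (≤ 2.5), the masonry cleaner falls in Code Z1.
Etching solution: pH 13.9 ≥ 11.5 → Code Z1 (Corrosive).
Total Code Z1: (two 7.19 L containers = 14.38 L) + 12.88 L = 27.26 L.
27.26 L > 25 L (express courier limit, Code Z1) — over the limit.

No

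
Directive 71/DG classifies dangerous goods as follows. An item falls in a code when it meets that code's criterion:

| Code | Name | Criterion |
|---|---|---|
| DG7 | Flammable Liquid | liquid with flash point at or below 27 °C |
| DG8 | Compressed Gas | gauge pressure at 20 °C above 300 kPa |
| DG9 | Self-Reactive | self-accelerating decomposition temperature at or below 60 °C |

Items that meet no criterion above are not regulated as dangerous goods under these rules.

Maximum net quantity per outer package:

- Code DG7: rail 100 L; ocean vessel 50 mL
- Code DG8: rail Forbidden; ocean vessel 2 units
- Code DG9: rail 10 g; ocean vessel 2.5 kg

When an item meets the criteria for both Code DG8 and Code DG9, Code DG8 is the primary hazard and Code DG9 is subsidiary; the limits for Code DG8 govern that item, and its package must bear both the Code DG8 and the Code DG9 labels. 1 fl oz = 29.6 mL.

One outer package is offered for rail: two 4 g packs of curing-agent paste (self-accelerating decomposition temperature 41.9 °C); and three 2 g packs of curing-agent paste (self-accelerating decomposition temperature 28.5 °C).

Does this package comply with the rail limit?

The curing-agent paste has self-accelerating decomposition temperature 41.9 °C, which is ≤ 60 °C, so it is Code DG9 (Self-Reactive).
The curing-agent paste has self-accelerating decomposition temperature 28.5 °C, which is ≤ 60 °C, so it is Code DG9 (Self-Reactive).
Total Code DG9: (two 4 g packs = 8 g) + (three 2 g packs = 6 g) = 14 g.
14 g > 10 g (rail limit, Code DG9) — over the limit.

No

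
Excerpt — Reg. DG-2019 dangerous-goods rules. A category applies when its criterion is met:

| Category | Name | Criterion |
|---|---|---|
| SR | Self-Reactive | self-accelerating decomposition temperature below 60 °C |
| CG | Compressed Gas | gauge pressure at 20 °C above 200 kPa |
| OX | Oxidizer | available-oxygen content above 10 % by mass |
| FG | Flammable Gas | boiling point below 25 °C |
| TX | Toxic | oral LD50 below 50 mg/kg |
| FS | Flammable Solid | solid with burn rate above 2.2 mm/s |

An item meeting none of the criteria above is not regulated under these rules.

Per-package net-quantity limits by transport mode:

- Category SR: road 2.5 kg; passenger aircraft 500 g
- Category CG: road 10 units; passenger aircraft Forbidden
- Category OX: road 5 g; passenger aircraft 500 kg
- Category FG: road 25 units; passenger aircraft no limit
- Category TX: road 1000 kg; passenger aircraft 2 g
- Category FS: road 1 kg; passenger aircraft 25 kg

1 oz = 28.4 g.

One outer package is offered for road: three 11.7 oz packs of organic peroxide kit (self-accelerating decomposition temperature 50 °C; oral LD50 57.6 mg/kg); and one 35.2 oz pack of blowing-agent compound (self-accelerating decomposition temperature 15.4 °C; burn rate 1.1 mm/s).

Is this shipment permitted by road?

The organic peroxide kit has self-accelerating decomposition temperature 50 °C, which is < 60 °C, so it is Category SR (Self-Reactive).
Self-accelerating decomposition temperature 15.4 °C meets the Category SR criterion (Self-Reactive), so the blowing-agent compound is Category SR.
Category SR net quantity: (three 11.7 oz packs = 996.84 g) + (one 35.2 oz pack = 999.68 g) = 1996.52 g.
That is within the Category SR road limit of 2.5 kg.

Yes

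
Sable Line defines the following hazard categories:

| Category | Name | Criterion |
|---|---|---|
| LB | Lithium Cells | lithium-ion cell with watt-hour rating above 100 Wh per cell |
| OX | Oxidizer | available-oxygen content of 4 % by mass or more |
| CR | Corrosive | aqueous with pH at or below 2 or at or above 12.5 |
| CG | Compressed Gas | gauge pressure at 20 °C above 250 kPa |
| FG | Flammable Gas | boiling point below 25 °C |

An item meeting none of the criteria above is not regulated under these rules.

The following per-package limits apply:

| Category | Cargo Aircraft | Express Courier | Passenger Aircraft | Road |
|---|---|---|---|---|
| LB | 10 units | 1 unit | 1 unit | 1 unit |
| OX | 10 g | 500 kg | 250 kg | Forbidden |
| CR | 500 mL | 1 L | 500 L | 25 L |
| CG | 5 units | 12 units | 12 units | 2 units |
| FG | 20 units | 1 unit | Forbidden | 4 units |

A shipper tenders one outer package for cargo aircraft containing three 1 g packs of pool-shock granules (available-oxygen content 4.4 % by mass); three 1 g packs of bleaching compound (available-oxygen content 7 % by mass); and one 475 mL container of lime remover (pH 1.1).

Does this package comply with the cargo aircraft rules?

With available-oxygen content 4.4 % by mass (≥ 4 % by mass), the pool-shock granules fall in Category OX.
With available-oxygen content 7 % by mass (≥ 4 % by mass), the bleaching compound falls in Category OX.
Lime remover: pH 1.1 ≤ 2 → Category CR (Corrosive).
Total Category OX: (three 1 g packs = 3 g) + (three 1 g packs = 3 g) = 6 g.
6 g ≤ 10 g (cargo aircraft limit, Category OX) — within limit.
Category CR quantity: 475 mL.
That is within the Category CR cargo aircraft limit of 500 mL.
Every hazard category is within its cargo aircraft limit and no segregation rule is violated.

Yes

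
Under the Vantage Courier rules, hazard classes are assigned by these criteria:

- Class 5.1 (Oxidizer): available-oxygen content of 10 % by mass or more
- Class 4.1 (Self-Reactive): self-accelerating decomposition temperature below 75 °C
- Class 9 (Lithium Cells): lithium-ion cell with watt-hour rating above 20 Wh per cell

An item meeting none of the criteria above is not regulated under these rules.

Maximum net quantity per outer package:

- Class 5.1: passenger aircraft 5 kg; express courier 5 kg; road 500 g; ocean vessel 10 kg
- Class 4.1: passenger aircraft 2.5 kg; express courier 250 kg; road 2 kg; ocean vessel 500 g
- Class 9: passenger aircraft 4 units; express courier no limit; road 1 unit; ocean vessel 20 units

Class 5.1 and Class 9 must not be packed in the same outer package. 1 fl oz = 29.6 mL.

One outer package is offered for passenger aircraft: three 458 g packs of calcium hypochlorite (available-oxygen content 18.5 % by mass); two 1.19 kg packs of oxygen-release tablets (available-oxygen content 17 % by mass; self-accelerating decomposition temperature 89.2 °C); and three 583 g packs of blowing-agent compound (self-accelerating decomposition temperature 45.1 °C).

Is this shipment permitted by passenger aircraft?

Available-oxygen content 18.5 % by mass meets the Class 5.1 criterion (Oxidizer), so the calcium hypochlorite is Class 5.1.
Oxygen-release tablets: available-oxygen content 17 % by mass ≥ 10 % by mass → Class 5.1 (Oxidizer).
Self-accelerating decomposition temperature 45.1 °C meets the Class 4.1 criterion (Self-Reactive), so the blowing-agent compound is Class 4.1.
Class 5.1 net quantity: (three 458 g packs = 1.374 kg) + (two 1.19 kg packs = 2.38 kg) = 3.754 kg.
3.754 kg is within the passenger aircraft limit of 5 kg for Class 5.1.
Class 4.1 quantity: three 583 g packs = 1.749 kg.
1.749 kg ≤ 2.5 kg (passenger aircraft limit, Class 4.1) — within limit.
The segregation rule (Class 5.1 with Class 9) does not apply to Class 5.1 with Class 4.1.
Every hazard class is within its passenger aircraft limit and no segregation rule is violated.

Yes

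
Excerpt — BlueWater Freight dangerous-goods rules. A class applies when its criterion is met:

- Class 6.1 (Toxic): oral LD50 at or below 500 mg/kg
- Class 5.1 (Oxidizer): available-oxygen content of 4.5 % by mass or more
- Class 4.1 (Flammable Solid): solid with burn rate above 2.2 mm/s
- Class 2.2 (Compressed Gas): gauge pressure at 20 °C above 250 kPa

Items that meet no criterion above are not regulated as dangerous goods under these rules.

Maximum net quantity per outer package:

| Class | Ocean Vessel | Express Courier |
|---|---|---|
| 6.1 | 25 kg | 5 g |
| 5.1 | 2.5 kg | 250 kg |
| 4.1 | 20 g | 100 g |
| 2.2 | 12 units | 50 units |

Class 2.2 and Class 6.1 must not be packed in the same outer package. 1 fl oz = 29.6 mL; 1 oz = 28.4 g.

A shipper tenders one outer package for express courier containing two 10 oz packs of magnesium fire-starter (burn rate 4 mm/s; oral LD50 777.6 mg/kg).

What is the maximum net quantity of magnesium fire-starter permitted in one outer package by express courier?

100 g

The magnesium fire-starter has burn rate 4 mm/s, which is > 2.2 mm/s, so it is Class 4.1 (Flammable Solid).
The express courier limit for Class 4.1 is 100 g.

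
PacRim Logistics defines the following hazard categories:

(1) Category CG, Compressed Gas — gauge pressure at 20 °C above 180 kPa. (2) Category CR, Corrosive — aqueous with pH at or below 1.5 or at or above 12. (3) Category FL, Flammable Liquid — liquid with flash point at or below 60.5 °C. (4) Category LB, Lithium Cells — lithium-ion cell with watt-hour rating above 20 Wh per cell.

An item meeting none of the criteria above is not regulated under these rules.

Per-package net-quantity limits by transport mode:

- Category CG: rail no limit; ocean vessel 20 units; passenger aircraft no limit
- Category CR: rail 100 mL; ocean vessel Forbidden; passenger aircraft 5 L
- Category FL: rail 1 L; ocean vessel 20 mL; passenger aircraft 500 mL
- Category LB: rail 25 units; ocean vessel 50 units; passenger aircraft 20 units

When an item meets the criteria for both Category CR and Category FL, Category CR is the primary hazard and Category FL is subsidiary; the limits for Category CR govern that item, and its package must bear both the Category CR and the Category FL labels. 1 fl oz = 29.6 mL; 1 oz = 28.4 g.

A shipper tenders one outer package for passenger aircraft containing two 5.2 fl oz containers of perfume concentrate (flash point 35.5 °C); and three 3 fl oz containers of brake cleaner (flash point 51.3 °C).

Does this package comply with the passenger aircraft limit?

No

With flash point 35.5 °C (≤ 60.5 °C), the perfume concentrate falls in Category FL.
Flash point 51.3 °C meets the Category FL criterion (Flammable Liquid), so the brake cleaner is Category FL.
Total Category FL: (two 5.2 fl oz containers = 307.84 mL) + (three 3 fl oz containers = 266.4 mL) = 574.24 mL.
That exceeds the Category FL passenger aircraft limit of 500 mL.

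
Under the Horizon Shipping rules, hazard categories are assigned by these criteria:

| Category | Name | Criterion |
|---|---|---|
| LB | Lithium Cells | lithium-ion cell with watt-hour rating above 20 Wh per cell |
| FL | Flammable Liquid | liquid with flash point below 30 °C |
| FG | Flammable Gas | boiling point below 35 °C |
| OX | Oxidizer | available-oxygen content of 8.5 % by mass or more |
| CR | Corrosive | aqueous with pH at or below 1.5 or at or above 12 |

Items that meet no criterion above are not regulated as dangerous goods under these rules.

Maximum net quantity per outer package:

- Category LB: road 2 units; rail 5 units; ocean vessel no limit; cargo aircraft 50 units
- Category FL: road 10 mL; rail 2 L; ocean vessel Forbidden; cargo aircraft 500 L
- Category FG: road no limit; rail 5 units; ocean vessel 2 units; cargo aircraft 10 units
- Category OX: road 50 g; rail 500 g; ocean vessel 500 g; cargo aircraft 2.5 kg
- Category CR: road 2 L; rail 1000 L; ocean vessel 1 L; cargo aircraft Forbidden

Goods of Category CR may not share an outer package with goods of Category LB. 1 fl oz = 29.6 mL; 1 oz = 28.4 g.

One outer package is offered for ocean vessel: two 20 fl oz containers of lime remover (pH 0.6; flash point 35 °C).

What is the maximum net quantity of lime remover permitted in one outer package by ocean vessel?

1 L

With pH 0.6 (≤ 1.5), the lime remover falls in Category CR.
The ocean vessel limit for Category CR is 1 L.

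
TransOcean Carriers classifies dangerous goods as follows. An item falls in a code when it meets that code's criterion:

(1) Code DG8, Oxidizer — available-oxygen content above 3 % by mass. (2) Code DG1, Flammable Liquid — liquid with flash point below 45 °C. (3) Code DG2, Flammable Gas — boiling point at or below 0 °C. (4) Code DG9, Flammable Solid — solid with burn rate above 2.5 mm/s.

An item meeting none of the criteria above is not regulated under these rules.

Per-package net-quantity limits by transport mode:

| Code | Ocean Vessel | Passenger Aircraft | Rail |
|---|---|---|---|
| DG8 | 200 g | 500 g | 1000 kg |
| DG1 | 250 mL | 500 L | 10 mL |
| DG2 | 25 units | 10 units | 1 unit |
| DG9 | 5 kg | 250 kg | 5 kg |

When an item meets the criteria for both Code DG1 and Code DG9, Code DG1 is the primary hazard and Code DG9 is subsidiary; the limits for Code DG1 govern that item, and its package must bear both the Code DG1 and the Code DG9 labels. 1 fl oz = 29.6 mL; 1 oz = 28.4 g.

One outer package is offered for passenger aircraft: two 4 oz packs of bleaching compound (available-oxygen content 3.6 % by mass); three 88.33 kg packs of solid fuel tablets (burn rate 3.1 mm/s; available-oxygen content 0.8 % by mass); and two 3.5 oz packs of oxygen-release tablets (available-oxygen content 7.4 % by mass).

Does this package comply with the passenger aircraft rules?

No

Available-oxygen content 3.6 % by mass meets the Code DG8 criterion (Oxidizer), so the bleaching compound is Code DG8.
With burn rate 3.1 mm/s (> 2.5 mm/s), the solid fuel tablets fall in Code DG9.
The oxygen-release tablets have available-oxygen content 7.4 % by mass, which is > 3 % by mass, so they are Code DG8 (Oxidizer).
Code DG9 quantity: three 88.33 kg packs = 264.99 kg.
264.99 kg > 250 kg (passenger aircraft limit, Code DG9) — over the limit.
Total Code DG8: (two 4 oz packs = 227.2 g) + (two 3.5 oz packs = 198.8 g) = 426 g.
426 g ≤ 500 g (passenger aircraft limit, Code DG8) — within limit.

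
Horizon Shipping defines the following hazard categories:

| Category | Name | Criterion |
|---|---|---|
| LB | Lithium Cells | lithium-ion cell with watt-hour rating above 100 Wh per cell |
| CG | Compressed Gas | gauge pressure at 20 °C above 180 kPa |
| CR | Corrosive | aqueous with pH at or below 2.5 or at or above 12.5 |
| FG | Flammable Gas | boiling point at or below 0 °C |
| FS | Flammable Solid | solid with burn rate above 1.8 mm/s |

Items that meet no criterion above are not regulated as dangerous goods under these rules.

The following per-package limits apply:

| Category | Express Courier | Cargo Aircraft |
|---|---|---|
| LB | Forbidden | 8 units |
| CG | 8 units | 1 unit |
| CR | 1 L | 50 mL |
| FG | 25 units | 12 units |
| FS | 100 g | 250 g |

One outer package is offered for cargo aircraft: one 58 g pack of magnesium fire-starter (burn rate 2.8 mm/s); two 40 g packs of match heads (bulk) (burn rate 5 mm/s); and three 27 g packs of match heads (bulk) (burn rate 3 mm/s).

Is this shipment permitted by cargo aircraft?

Burn rate 2.8 mm/s meets the Category FS criterion (Flammable Solid), so the magnesium fire-starter is Category FS.
With burn rate 5 mm/s (> 1.8 mm/s), the match heads (bulk) fall in Category FS.
The match heads (bulk) have burn rate 3 mm/s, which is > 1.8 mm/s, so they are Category FS (Flammable Solid).
Total Category FS: 58 g + (two 40 g packs = 80 g) + (three 27 g packs = 81 g) = 219 g.
That is within the Category FS cargo aircraft limit of 250 g.

Yes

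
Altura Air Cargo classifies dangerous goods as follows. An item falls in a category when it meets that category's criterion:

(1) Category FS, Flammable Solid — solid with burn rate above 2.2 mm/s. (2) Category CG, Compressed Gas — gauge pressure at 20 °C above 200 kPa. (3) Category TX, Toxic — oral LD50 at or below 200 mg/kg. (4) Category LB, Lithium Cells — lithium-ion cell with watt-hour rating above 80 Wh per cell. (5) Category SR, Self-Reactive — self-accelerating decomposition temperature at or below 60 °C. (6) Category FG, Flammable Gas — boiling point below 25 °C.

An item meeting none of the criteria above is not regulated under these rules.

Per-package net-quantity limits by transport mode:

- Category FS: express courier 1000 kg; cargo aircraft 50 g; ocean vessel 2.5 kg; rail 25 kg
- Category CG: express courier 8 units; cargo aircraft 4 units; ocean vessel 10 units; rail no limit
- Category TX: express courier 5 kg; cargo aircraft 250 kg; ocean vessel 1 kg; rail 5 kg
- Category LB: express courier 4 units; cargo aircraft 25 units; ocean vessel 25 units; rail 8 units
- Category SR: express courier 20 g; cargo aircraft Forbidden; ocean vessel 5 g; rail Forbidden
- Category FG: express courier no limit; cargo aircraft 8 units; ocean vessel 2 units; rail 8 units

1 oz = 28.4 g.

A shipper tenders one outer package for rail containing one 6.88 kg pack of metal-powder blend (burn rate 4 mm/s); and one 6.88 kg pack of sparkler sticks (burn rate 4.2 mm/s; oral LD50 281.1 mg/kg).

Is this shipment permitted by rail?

Yes

The metal-powder blend has burn rate 4 mm/s, which is > 2.2 mm/s, so it is Category FS (Flammable Solid).
Sparkler sticks: burn rate 4.2 mm/s > 2.2 mm/s → Category FS (Flammable Solid).
Total Category FS: 6.88 kg + 6.88 kg = 13.76 kg.
13.76 kg ≤ 25 kg (rail limit, Category FS) — within limit.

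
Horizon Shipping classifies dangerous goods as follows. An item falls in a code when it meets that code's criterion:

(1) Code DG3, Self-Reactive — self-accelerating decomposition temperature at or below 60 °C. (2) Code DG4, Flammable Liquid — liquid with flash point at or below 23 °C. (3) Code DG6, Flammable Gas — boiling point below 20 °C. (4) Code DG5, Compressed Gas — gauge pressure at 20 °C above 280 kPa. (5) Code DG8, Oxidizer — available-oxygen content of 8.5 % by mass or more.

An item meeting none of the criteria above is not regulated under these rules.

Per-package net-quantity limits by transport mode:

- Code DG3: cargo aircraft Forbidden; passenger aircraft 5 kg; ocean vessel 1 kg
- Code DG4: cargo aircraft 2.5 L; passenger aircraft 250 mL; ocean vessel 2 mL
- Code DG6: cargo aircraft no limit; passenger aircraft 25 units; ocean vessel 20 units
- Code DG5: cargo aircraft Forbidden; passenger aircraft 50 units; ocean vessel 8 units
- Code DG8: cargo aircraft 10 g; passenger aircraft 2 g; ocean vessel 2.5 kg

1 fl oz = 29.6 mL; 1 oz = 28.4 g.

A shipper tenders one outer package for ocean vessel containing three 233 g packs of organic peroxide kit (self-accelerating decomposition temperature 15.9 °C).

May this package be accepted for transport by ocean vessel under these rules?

Yes

Organic peroxide kit: self-accelerating decomposition temperature 15.9 °C ≤ 60 °C → Code DG3 (Self-Reactive).
Code DG3 quantity: three 233 g packs = 699 g.
That is within the Code DG3 ocean vessel limit of 1 kg.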